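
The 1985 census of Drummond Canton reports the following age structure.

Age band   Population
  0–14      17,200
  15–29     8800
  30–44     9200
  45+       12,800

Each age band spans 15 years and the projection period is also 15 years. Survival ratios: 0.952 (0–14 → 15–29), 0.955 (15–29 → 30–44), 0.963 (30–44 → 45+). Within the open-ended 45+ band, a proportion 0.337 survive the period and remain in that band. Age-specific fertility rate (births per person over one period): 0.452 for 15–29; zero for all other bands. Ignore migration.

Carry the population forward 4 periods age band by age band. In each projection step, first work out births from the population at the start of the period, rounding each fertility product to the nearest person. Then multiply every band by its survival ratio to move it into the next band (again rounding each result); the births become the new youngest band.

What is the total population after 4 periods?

(Groups numbered youngest = 1 to oldest = 4.)
— Period 1 —
Births: 8800 * 0.452 = 3978
Group 2: 17200 * 0.952 = 16374
Group 3: 8800 * 0.955 = 8404
Group 4: 9200 * 0.963 + 12800 * 0.337 = 8860 + 4314 = 13174
Giving 3978 / 16374 / 8404 / 13174.
— Period 2 —
Births: 16374 * 0.452 = 7401
Group 2: 3978 * 0.952 = 3787
Group 3: 16374 * 0.955 = 15637
Group 4: 8404 * 0.963 + 13174 * 0.337 = 8093 + 4440 = 12533
Giving 7401 / 3787 / 15637 / 12533.
— Period 3 —
Births: 3787 * 0.452 = 1712
Group 2: 7401 * 0.952 = 7046
Group 3: 3787 * 0.955 = 3617
Group 4: 15637 * 0.963 + 12533 * 0.337 = 15058 + 4224 = 19282
Giving 1712 / 7046 / 3617 / 19282.
— Period 4 —
Births: 7046 * 0.452 = 3185
Group 2: 1712 * 0.952 = 1630
Group 3: 7046 * 0.955 = 6729
Group 4: 3617 * 0.963 + 19282 * 0.337 = 3483 + 6498 = 9981
Giving 3185 / 1630 / 6729 / 9981.
Total after period 4: 3185 + 1630 + 6729 + 9981 = 21525

21525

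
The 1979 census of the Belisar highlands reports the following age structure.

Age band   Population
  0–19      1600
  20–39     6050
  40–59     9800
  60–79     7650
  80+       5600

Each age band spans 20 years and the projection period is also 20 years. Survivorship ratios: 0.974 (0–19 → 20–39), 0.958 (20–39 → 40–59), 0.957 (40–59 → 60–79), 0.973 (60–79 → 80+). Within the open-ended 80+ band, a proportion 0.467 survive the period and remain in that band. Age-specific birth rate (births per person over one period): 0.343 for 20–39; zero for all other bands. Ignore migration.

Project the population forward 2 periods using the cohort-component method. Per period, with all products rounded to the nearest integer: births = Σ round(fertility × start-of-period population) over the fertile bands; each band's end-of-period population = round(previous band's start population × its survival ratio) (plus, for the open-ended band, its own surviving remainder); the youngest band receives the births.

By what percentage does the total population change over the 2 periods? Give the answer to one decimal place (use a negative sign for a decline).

-23.7

After projecting period 1:
Births: 6050 × 0.343 = 2075
20–39: 1600 × 0.974 = 1558
40–59: 6050 × 0.958 = 5796
60–79: 9800 × 0.957 = 9379
80+: 7650 × 0.973 + 5600 × 0.467 = 7443 + 2615 = 10058
Giving 2075 / 1558 / 5796 / 9379 / 10058.
After projecting period 2:
Births: 1558 × 0.343 = 534
20–39: 2075 × 0.974 = 2021
40–59: 1558 × 0.958 = 1493
60–79: 5796 × 0.957 = 5547
80+: 9379 × 0.973 + 10058 × 0.467 = 9126 + 4697 = 13823
Giving 534 / 2021 / 1493 / 5547 / 13823.
Total: 30700 → 23418; change = -7282; percentage change = -23.7%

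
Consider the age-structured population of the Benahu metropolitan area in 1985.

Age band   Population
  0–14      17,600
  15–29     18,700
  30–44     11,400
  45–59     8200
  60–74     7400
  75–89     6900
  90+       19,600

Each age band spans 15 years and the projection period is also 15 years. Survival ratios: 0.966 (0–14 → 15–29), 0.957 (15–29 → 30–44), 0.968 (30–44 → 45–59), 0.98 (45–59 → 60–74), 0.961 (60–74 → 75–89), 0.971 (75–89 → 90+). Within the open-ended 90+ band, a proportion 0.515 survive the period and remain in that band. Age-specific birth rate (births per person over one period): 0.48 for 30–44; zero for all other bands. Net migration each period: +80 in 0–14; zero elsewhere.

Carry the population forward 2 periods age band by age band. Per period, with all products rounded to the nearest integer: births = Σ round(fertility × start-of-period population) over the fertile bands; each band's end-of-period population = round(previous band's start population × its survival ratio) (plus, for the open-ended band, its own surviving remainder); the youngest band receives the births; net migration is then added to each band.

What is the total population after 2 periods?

Numbering the bands 1..7 from youngest to oldest:
[period 1]
Births: 11400 × 0.48 = 5472
Band 2: 17600 × 0.966 = 17002
Band 3: 18700 × 0.957 = 17896
Band 4: 11400 × 0.968 = 11035
Band 5: 8200 × 0.98 = 8036
Band 6: 7400 × 0.961 = 7111
Band 7: 6900 × 0.971 + 19600 × 0.515 = 6700 + 10094 = 16794
Net migration: Band 1 + 80 → 5552
Population now: 0–14=5552, 15–29=17002, 30–44=17896, 45–59=11035, 60–74=8036, 75–89=7111, 90+=16794
[period 2]
Births: 17896 × 0.48 = 8590
Band 2: 5552 × 0.966 = 5363
Band 3: 17002 × 0.957 = 16271
Band 4: 17896 × 0.968 = 17323
Band 5: 11035 × 0.98 = 10814
Band 6: 8036 × 0.961 = 7723
Band 7: 7111 × 0.971 + 16794 × 0.515 = 6905 + 8649 = 15554
Net migration: Band 1 + 80 → 8670
Population now: 0–14=8670, 15–29=5363, 30–44=16271, 45–59=17323, 60–74=10814, 75–89=7723, 90+=15554
Total after period 2: 8670 + 5363 + 16271 + 17323 + 10814 + 7723 + 15554 = 81718

81718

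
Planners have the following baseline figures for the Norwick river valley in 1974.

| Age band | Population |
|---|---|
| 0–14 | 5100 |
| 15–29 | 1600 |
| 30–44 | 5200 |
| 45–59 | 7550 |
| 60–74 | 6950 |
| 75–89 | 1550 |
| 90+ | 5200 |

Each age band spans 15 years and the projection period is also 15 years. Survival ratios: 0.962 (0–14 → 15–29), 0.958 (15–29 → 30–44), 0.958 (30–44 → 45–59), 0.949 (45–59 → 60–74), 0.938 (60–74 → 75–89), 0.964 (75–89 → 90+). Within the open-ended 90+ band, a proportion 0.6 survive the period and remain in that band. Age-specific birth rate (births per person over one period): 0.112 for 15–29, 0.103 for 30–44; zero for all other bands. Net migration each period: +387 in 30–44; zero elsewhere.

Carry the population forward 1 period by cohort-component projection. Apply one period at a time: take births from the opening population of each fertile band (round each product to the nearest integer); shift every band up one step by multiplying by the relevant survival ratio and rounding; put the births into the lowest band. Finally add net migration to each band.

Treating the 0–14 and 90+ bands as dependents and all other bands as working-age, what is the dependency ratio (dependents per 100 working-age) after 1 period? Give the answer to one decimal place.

20.9

Let band 1 be 0–14 through band 7 = 90+.
After projecting period 1:
Births: 1600 × 0.112 = 179 ; 5200 × 0.103 = 536 — total 715
Band 2: 5100 × 0.962 = 4906
Band 3: 1600 × 0.958 = 1533
Band 4: 5200 × 0.958 = 4982
Band 5: 7550 × 0.949 = 7165
Band 6: 6950 × 0.938 = 6519
Band 7: 1550 × 0.964 + 5200 × 0.6 = 1494 + 3120 = 4614
Net migration: Band 3 + 387 → 1920
→ [715, 4906, 1920, 4982, 7165, 6519, 4614]
Dependents (band 0–14 + band 90+) = 715 + 4614 = 5329; working-age = 25492; ratio = 5329/25492 × 100 = 20.9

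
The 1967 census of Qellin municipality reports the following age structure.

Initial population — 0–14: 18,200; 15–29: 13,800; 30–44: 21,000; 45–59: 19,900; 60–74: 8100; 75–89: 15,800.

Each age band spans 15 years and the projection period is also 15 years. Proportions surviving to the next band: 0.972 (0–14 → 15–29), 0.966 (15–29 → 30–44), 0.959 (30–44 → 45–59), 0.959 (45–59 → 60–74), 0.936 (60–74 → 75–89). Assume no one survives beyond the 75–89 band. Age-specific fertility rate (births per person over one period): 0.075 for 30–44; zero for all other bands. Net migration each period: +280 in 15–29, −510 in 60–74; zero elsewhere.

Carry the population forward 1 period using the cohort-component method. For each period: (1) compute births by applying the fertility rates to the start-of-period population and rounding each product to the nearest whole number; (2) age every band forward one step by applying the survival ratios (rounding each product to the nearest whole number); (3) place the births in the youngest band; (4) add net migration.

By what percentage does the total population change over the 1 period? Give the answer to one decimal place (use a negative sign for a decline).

-18.2

Period 1.
Births: 21000 × 0.075 = 1575
15–29: 18200 × 0.972 = 17690
30–44: 13800 × 0.966 = 13331
45–59: 21000 × 0.959 = 20139
60–74: 19900 × 0.959 = 19084
75–89: 8100 × 0.936 = 7582
Net migration: 15–29 + 280 → 17970; 60–74 − 510 → 18574
End of period: [1575, 17970, 13331, 20139, 18574, 7582]
Total: 96800 → 79171; change = -17629; percentage change = -18.2%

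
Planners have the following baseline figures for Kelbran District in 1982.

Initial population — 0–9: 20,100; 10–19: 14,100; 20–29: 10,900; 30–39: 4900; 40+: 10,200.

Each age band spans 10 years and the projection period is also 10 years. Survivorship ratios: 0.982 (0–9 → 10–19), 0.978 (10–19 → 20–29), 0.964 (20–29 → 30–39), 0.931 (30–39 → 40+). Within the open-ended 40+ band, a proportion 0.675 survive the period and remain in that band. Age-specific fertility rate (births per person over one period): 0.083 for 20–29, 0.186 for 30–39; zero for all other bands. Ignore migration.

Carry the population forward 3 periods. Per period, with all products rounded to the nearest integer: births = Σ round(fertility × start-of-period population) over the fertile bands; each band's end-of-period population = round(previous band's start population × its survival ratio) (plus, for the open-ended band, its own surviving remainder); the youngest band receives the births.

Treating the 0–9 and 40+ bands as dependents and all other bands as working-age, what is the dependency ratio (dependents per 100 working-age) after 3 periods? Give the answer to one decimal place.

120.8

— Period 1 —
Births: 10900 × 0.083 = 905, 4900 × 0.186 = 911 → 1816
10–19: 20100 × 0.982 = 19738
20–29: 14100 × 0.978 = 13790
30–39: 10900 × 0.964 = 10508
40+: 4900 × 0.931 + 10200 × 0.675 = 4562 + 6885 = 11447
End of period: [1816, 19738, 13790, 10508, 11447]
— Period 2 —
Births: 13790 × 0.083 = 1145, 10508 × 0.186 = 1954 → 3099
10–19: 1816 × 0.982 = 1783
20–29: 19738 × 0.978 = 19304
30–39: 13790 × 0.964 = 13294
40+: 10508 × 0.931 + 11447 × 0.675 = 9783 + 7727 = 17510
End of period: [3099, 1783, 19304, 13294, 17510]
— Period 3 —
Births: 19304 × 0.083 = 1602, 13294 × 0.186 = 2473 → 4075
10–19: 3099 × 0.982 = 3043
20–29: 1783 × 0.978 = 1744
30–39: 19304 × 0.964 = 18609
40+: 13294 × 0.931 + 17510 × 0.675 = 12377 + 11819 = 24196
End of period: [4075, 3043, 1744, 18609, 24196]
Dependents (band 0–9 + band 40+) = 4075 + 24196 = 28271; working-age = 23396; ratio = 28271/23396 × 100 = 120.8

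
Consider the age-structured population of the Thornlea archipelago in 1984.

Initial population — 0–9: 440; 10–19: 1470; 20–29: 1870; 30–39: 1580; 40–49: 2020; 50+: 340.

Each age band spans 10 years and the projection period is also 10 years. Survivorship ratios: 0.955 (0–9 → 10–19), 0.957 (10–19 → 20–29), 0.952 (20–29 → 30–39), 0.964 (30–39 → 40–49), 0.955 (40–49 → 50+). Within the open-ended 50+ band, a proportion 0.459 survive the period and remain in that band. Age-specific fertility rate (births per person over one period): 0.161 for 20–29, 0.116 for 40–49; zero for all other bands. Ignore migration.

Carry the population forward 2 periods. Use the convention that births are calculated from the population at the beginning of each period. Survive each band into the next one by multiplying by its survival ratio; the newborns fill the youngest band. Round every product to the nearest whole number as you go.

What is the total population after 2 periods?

Period 1:
Births: 1870 * 0.161 = 301 ; 2020 * 0.116 = 234 → 535
10–19: 440 * 0.955 = 420
20–29: 1470 * 0.957 = 1407
30–39: 1870 * 0.952 = 1780
40–49: 1580 * 0.964 = 1523
50+: 2020 * 0.955 + 340 * 0.459 = 1929 + 156 = 2085
Population now: 0–9=535, 10–19=420, 20–29=1407, 30–39=1780, 40–49=1523, 50+=2085
Period 2:
Births: 1407 * 0.161 = 227 ; 1523 * 0.116 = 177 → 404
10–19: 535 * 0.955 = 511
20–29: 420 * 0.957 = 402
30–39: 1407 * 0.952 = 1339
40–49: 1780 * 0.964 = 1716
50+: 1523 * 0.955 + 2085 * 0.459 = 1454 + 957 = 2411
Population now: 0–9=404, 10–19=511, 20–29=402, 30–39=1339, 40–49=1716, 50+=2411
Total after period 2: 404 + 511 + 402 + 1339 + 1716 + 2411 = 6783

6783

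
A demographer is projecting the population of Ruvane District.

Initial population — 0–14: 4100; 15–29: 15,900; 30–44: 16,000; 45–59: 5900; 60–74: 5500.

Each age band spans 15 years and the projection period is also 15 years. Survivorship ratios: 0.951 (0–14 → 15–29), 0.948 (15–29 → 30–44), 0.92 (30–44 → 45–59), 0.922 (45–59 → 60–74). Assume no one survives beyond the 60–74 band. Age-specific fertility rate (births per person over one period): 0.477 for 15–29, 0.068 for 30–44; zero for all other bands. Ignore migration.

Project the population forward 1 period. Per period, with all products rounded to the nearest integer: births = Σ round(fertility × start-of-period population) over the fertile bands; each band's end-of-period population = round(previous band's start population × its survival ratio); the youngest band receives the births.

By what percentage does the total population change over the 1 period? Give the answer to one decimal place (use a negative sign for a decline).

[period 1]
Births: 15900 × 0.477 = 7584, 16000 × 0.068 = 1088 → 8672
15–29: 4100 × 0.951 = 3899
30–44: 15900 × 0.948 = 15073
45–59: 16000 × 0.92 = 14720
60–74: 5900 × 0.922 = 5440
Giving 8672 / 3899 / 15073 / 14720 / 5440.
Total: 47400 → 47804; change = 404; percentage change = 0.9%

0.9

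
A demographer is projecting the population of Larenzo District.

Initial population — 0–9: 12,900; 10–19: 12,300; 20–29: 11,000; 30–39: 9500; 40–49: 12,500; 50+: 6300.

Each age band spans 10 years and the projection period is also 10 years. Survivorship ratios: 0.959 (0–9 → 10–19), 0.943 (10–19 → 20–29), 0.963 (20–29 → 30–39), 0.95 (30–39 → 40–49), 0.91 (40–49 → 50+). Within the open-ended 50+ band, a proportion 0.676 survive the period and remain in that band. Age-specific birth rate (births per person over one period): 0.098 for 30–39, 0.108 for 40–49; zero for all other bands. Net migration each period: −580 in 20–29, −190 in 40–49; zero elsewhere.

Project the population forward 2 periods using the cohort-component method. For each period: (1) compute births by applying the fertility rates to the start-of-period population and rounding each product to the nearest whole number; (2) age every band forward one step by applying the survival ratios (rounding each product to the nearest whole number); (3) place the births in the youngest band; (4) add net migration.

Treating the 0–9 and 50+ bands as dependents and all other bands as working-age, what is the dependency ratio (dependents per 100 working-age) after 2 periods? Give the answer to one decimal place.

[period 1]
Births: 9500 × 0.098 = 931  |  12500 × 0.108 = 1350 — total 2281
10–19: 12900 × 0.959 = 12371
20–29: 12300 × 0.943 = 11599
30–39: 11000 × 0.963 = 10593
40–49: 9500 × 0.95 = 9025
50+: 12500 × 0.91 + 6300 × 0.676 = 11375 + 4259 = 15634
Net migration: 20–29 − 580 → 11019; 40–49 − 190 → 8835
Giving 2281 / 12371 / 11019 / 10593 / 8835 / 15634.
[period 2]
Births: 10593 × 0.098 = 1038  |  8835 × 0.108 = 954 — total 1992
10–19: 2281 × 0.959 = 2187
20–29: 12371 × 0.943 = 11666
30–39: 11019 × 0.963 = 10611
40–49: 10593 × 0.95 = 10063
50+: 8835 × 0.91 + 15634 × 0.676 = 8040 + 10569 = 18609
Net migration: 20–29 − 580 → 11086; 40–49 − 190 → 9873
Giving 1992 / 2187 / 11086 / 10611 / 9873 / 18609.
Dependents (band 0–9 + band 50+) = 1992 + 18609 = 20601; working-age = 33757; ratio = 20601/33757 × 100 = 61.0

61.0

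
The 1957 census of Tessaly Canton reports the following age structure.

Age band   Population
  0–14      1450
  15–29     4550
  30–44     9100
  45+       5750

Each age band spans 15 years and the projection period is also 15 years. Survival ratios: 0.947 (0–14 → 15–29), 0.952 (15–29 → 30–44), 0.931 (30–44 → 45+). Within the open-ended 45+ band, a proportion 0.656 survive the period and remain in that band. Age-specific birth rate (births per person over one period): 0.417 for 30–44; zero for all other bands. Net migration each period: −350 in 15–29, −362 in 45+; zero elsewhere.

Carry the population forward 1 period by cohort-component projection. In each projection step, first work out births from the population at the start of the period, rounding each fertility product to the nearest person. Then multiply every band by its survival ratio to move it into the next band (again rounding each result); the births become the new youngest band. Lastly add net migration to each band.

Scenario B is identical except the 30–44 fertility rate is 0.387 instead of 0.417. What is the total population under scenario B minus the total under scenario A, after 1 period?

-273

(Groups numbered youngest = 1 to oldest = 4.)
[period 1]
Births: 9100 × 0.417 = 3795
Group 2: 1450 × 0.947 = 1373
Group 3: 4550 × 0.952 = 4332
Group 4: 9100 × 0.931 + 5750 × 0.656 = 8472 + 3772 = 12244
Net migration: Group 2 − 350 → 1023; Group 4 − 362 → 11882
Giving 3795 / 1023 / 4332 / 11882.
Scenario A total after 1 period: 21032
Scenario B projection —
[period 1]
Births: 9100 × 0.387 = 3522
Group 2: 1450 × 0.947 = 1373
Group 3: 4550 × 0.952 = 4332
Group 4: 9100 × 0.931 + 5750 × 0.656 = 8472 + 3772 = 12244
Net migration: Group 2 − 350 → 1023; Group 4 − 362 → 11882
Giving 3522 / 1023 / 4332 / 11882.
Scenario B total after 1 period: 20759
Difference B − A = 20759 − 21032 = -273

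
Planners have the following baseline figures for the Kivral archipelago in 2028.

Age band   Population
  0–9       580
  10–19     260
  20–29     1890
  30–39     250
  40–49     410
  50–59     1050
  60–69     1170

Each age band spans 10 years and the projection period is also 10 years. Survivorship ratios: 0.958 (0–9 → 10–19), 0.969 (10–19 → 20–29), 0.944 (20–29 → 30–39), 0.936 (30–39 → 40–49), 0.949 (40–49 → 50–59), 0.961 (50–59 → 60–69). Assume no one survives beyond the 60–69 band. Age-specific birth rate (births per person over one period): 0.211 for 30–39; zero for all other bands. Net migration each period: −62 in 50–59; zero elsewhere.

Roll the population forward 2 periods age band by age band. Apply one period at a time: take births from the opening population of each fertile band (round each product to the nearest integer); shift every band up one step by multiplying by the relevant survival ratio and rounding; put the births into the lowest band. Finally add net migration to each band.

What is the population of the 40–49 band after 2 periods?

Period 1:
Births: 250 * 0.211 = 53
10–19: 580 * 0.958 = 556
20–29: 260 * 0.969 = 252
30–39: 1890 * 0.944 = 1784
40–49: 250 * 0.936 = 234
50–59: 410 * 0.949 = 389
60–69: 1050 * 0.961 = 1009
Net migration: 50–59 − 62 → 327
Giving 53 / 556 / 252 / 1784 / 234 / 327 / 1009.
Period 2:
Births: 1784 * 0.211 = 376
10–19: 53 * 0.958 = 51
20–29: 556 * 0.969 = 539
30–39: 252 * 0.944 = 238
40–49: 1784 * 0.936 = 1670
50–59: 234 * 0.949 = 222
60–69: 327 * 0.961 = 314
Net migration: 50–59 − 62 → 160
Giving 376 / 51 / 539 / 238 / 1670 / 160 / 314.

1670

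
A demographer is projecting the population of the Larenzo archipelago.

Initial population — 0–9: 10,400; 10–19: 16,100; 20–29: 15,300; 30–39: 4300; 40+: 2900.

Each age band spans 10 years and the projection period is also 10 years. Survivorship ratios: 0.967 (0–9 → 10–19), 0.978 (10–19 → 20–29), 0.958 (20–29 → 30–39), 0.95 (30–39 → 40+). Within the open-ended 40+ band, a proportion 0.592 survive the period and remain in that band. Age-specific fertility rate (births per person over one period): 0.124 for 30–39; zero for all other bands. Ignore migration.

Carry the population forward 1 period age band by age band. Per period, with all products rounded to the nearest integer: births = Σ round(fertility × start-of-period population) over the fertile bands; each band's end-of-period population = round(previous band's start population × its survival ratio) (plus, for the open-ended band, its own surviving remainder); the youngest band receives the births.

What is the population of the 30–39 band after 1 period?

Period 1:
Births: 4300 * 0.124 = 533
10–19: 10400 * 0.967 = 10057
20–29: 16100 * 0.978 = 15746
30–39: 15300 * 0.958 = 14657
40+: 4300 * 0.95 + 2900 * 0.592 = 4085 + 1717 = 5802
Population now: 0–9=533, 10–19=10057, 20–29=15746, 30–39=14657, 40+=5802

14657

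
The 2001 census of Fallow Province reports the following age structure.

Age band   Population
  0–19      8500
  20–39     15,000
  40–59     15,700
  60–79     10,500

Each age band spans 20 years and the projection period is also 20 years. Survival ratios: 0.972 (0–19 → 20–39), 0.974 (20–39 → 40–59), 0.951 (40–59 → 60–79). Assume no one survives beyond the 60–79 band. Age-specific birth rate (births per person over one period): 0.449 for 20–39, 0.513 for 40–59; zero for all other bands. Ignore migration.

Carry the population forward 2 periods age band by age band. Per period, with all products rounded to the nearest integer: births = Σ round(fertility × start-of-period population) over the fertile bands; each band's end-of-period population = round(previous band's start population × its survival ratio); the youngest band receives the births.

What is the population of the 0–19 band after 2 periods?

After projecting period 1:
Births: 15000 * 0.449 = 6735, 15700 * 0.513 = 8054 → 14789
20–39: 8500 * 0.972 = 8262
40–59: 15000 * 0.974 = 14610
60–79: 15700 * 0.951 = 14931
Giving 14789 / 8262 / 14610 / 14931.
After projecting period 2:
Births: 8262 * 0.449 = 3710, 14610 * 0.513 = 7495 → 11205
20–39: 14789 * 0.972 = 14375
40–59: 8262 * 0.974 = 8047
60–79: 14610 * 0.951 = 13894
Giving 11205 / 14375 / 8047 / 13894.

11205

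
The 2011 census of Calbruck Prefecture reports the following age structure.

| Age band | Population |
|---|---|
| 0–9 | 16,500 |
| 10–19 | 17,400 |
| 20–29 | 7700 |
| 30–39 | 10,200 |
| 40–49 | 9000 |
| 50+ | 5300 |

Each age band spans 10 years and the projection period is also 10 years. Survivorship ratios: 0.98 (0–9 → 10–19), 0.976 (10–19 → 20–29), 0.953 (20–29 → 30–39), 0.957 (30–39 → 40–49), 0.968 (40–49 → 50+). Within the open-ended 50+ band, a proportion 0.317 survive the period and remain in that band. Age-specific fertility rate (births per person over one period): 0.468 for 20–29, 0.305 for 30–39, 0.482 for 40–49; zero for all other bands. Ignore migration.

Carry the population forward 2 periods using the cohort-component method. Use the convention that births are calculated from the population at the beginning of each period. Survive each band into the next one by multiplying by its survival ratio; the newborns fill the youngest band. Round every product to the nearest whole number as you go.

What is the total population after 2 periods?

(Groups numbered youngest = 1 to oldest = 6.)
— Period 1 —
Births: 7700 * 0.468 = 3604 ; 10200 * 0.305 = 3111 ; 9000 * 0.482 = 4338 — total 11053
Group 2: 16500 * 0.98 = 16170
Group 3: 17400 * 0.976 = 16982
Group 4: 7700 * 0.953 = 7338
Group 5: 10200 * 0.957 = 9761
Group 6: 9000 * 0.968 + 5300 * 0.317 = 8712 + 1680 = 10392
End of period: [11053, 16170, 16982, 7338, 9761, 10392]
— Period 2 —
Births: 16982 * 0.468 = 7948 ; 7338 * 0.305 = 2238 ; 9761 * 0.482 = 4705 — total 14891
Group 2: 11053 * 0.98 = 10832
Group 3: 16170 * 0.976 = 15782
Group 4: 16982 * 0.953 = 16184
Group 5: 7338 * 0.957 = 7022
Group 6: 9761 * 0.968 + 10392 * 0.317 = 9449 + 3294 = 12743
End of period: [14891, 10832, 15782, 16184, 7022, 12743]
Total after period 2: 14891 + 10832 + 15782 + 16184 + 7022 + 12743 = 77454

77454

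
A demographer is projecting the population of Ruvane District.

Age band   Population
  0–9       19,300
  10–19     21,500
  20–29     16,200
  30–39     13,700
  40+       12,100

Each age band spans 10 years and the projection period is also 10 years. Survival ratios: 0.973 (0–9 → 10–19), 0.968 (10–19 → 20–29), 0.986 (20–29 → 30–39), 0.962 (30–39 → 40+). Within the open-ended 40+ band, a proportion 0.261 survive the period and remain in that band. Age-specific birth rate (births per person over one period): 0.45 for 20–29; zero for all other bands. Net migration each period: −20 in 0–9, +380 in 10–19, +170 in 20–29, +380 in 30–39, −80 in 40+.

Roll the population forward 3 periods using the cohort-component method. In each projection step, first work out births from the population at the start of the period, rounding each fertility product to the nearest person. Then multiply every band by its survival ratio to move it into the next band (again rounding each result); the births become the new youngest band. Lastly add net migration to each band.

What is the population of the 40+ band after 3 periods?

Numbering the bands 1..5 from youngest to oldest:
After projecting period 1:
Births: 16200 × 0.45 = 7290
Band 2: 19300 × 0.973 = 18779
Band 3: 21500 × 0.968 = 20812
Band 4: 16200 × 0.986 = 15973
Band 5: 13700 × 0.962 + 12100 × 0.261 = 13179 + 3158 = 16337
Net migration: Band 1 − 20 → 7270; Band 2 + 380 → 19159; Band 3 + 170 → 20982; Band 4 + 380 → 16353; Band 5 − 80 → 16257
Giving 7270 / 19159 / 20982 / 16353 / 16257.
After projecting period 2:
Births: 20982 × 0.45 = 9442
Band 2: 7270 × 0.973 = 7074
Band 3: 19159 × 0.968 = 18546
Band 4: 20982 × 0.986 = 20688
Band 5: 16353 × 0.962 + 16257 × 0.261 = 15732 + 4243 = 19975
Net migration: Band 1 − 20 → 9422; Band 2 + 380 → 7454; Band 3 + 170 → 18716; Band 4 + 380 → 21068; Band 5 − 80 → 19895
Giving 9422 / 7454 / 18716 / 21068 / 19895.
After projecting period 3:
Births: 18716 × 0.45 = 8422
Band 2: 9422 × 0.973 = 9168
Band 3: 7454 × 0.968 = 7215
Band 4: 18716 × 0.986 = 18454
Band 5: 21068 × 0.962 + 19895 × 0.261 = 20267 + 5193 = 25460
Net migration: Band 1 − 20 → 8402; Band 2 + 380 → 9548; Band 3 + 170 → 7385; Band 4 + 380 → 18834; Band 5 − 80 → 25380
Giving 8402 / 9548 / 7385 / 18834 / 25380.

25380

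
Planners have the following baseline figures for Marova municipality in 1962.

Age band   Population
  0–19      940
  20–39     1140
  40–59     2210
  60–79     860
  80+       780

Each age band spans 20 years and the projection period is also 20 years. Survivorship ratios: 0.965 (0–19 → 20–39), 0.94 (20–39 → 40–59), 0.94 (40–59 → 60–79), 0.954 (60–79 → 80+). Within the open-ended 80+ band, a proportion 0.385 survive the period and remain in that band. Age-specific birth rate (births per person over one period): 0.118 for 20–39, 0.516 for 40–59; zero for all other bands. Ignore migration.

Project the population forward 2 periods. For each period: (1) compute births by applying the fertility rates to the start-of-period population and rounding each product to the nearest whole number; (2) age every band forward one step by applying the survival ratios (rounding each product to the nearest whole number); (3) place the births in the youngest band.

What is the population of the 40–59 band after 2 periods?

— Period 1 —
Births: 1140 * 0.118 = 135, 2210 * 0.516 = 1140 ⇒ total 1275
20–39: 940 * 0.965 = 907
40–59: 1140 * 0.94 = 1072
60–79: 2210 * 0.94 = 2077
80+: 860 * 0.954 + 780 * 0.385 = 820 + 300 = 1120
Population now: 0–19=1275, 20–39=907, 40–59=1072, 60–79=2077, 80+=1120
— Period 2 —
Births: 907 * 0.118 = 107, 1072 * 0.516 = 553 ⇒ total 660
20–39: 1275 * 0.965 = 1230
40–59: 907 * 0.94 = 853
60–79: 1072 * 0.94 = 1008
80+: 2077 * 0.954 + 1120 * 0.385 = 1981 + 431 = 2412
Population now: 0–19=660, 20–39=1230, 40–59=853, 60–79=1008, 80+=2412

853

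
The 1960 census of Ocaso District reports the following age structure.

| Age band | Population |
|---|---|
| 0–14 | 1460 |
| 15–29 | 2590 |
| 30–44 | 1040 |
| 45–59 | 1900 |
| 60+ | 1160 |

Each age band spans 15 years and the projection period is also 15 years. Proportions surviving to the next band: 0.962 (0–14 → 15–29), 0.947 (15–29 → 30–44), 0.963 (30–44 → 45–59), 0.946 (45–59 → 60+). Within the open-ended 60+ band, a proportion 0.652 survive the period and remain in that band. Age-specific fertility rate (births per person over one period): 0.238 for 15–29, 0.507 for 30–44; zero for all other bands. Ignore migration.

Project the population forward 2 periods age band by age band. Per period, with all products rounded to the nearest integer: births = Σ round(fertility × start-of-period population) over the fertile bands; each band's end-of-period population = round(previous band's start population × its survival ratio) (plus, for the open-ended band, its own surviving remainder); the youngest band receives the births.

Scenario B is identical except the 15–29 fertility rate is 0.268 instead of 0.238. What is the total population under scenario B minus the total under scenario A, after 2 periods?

118

Let band 1 be 0–14 through band 5 = 60+.
After projecting period 1:
Births: 2590 × 0.238 = 616  |  1040 × 0.507 = 527 ⇒ total 1143
Band 2: 1460 × 0.962 = 1405
Band 3: 2590 × 0.947 = 2453
Band 4: 1040 × 0.963 = 1002
Band 5: 1900 × 0.946 + 1160 × 0.652 = 1797 + 756 = 2553
Giving 1143 / 1405 / 2453 / 1002 / 2553.
After projecting period 2:
Births: 1405 × 0.238 = 334  |  2453 × 0.507 = 1244 ⇒ total 1578
Band 2: 1143 × 0.962 = 1100
Band 3: 1405 × 0.947 = 1331
Band 4: 2453 × 0.963 = 2362
Band 5: 1002 × 0.946 + 2553 × 0.652 = 948 + 1665 = 2613
Giving 1578 / 1100 / 1331 / 2362 / 2613.
Scenario A total after 2 periods: 8984
Scenario B projection —
After projecting period 1:
Births: 2590 × 0.268 = 694  |  1040 × 0.507 = 527 ⇒ total 1221
Band 2: 1460 × 0.962 = 1405
Band 3: 2590 × 0.947 = 2453
Band 4: 1040 × 0.963 = 1002
Band 5: 1900 × 0.946 + 1160 × 0.652 = 1797 + 756 = 2553
Giving 1221 / 1405 / 2453 / 1002 / 2553.
After projecting period 2:
Births: 1405 × 0.268 = 377  |  2453 × 0.507 = 1244 ⇒ total 1621
Band 2: 1221 × 0.962 = 1175
Band 3: 1405 × 0.947 = 1331
Band 4: 2453 × 0.963 = 2362
Band 5: 1002 × 0.946 + 2553 × 0.652 = 948 + 1665 = 2613
Giving 1621 / 1175 / 1331 / 2362 / 2613.
Scenario B total after 2 periods: 9102
Difference B − A = 9102 − 8984 = 118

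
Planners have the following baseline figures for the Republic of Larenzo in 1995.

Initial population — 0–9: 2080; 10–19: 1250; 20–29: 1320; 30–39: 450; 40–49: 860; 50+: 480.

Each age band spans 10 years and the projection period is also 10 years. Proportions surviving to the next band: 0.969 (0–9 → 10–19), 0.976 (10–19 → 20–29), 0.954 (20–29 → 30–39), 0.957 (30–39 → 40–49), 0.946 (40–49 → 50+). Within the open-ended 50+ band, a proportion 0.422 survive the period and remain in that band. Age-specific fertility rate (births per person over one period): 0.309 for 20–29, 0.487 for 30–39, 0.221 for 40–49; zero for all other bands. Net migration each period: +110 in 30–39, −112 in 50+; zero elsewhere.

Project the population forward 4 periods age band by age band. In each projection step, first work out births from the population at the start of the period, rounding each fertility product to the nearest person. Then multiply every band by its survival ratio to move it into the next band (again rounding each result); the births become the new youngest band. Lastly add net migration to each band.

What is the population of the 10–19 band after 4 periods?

Period 1.
Births: 1320 * 0.309 = 408  |  450 * 0.487 = 219  |  860 * 0.221 = 190 — total 817
10–19: 2080 * 0.969 = 2016
20–29: 1250 * 0.976 = 1220
30–39: 1320 * 0.954 = 1259
40–49: 450 * 0.957 = 431
50+: 860 * 0.946 + 480 * 0.422 = 814 + 203 = 1017
Net migration: 30–39 + 110 → 1369; 50+ − 112 → 905
→ [817, 2016, 1220, 1369, 431, 905]
Period 2.
Births: 1220 * 0.309 = 377  |  1369 * 0.487 = 667  |  431 * 0.221 = 95 — total 1139
10–19: 817 * 0.969 = 792
20–29: 2016 * 0.976 = 1968
30–39: 1220 * 0.954 = 1164
40–49: 1369 * 0.957 = 1310
50+: 431 * 0.946 + 905 * 0.422 = 408 + 382 = 790
Net migration: 30–39 + 110 → 1274; 50+ − 112 → 678
→ [1139, 792, 1968, 1274, 1310, 678]
Period 3.
Births: 1968 * 0.309 = 608  |  1274 * 0.487 = 620  |  1310 * 0.221 = 290 — total 1518
10–19: 1139 * 0.969 = 1104
20–29: 792 * 0.976 = 773
30–39: 1968 * 0.954 = 1877
40–49: 1274 * 0.957 = 1219
50+: 1310 * 0.946 + 678 * 0.422 = 1239 + 286 = 1525
Net migration: 30–39 + 110 → 1987; 50+ − 112 → 1413
→ [1518, 1104, 773, 1987, 1219, 1413]
Period 4.
Births: 773 * 0.309 = 239  |  1987 * 0.487 = 968  |  1219 * 0.221 = 269 — total 1476
10–19: 1518 * 0.969 = 1471
20–29: 1104 * 0.976 = 1078
30–39: 773 * 0.954 = 737
40–49: 1987 * 0.957 = 1902
50+: 1219 * 0.946 + 1413 * 0.422 = 1153 + 596 = 1749
Net migration: 30–39 + 110 → 847; 50+ − 112 → 1637
→ [1476, 1471, 1078, 847, 1902, 1637]

1471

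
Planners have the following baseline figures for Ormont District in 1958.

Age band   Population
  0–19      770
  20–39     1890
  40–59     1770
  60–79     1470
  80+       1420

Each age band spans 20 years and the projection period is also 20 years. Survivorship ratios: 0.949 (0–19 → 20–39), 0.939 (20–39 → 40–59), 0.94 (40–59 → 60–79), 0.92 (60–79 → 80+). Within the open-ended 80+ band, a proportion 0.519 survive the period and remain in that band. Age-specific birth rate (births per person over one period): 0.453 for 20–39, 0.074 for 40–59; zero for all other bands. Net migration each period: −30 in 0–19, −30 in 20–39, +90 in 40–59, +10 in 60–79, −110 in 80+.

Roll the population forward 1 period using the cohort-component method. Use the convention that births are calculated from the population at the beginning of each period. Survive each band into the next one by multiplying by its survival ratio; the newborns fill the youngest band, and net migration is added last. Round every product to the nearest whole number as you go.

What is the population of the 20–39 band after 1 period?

Call the groups 1 to 5, youngest first.
Period 1:
Births: 1890 × 0.453 = 856  |  1770 × 0.074 = 131 → total 987
Group 2: 770 × 0.949 = 731
Group 3: 1890 × 0.939 = 1775
Group 4: 1770 × 0.94 = 1664
Group 5: 1470 × 0.92 + 1420 × 0.519 = 1352 + 737 = 2089
Net migration: Group 1 − 30 → 957; Group 2 − 30 → 701; Group 3 + 90 → 1865; Group 4 + 10 → 1674; Group 5 − 110 → 1979
End of period: [957, 701, 1865, 1674, 1979]

701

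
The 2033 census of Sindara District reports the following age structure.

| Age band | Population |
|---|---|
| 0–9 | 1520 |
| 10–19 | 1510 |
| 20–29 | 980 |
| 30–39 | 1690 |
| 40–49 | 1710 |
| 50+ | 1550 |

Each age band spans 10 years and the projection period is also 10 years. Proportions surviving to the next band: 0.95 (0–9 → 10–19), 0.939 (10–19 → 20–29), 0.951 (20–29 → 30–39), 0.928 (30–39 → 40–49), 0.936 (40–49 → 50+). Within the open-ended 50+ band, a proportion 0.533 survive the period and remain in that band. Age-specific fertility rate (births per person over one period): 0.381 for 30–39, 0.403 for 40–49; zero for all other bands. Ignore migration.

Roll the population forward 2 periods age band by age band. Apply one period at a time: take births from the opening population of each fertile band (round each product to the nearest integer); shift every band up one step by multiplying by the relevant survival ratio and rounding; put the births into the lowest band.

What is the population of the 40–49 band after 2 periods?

Numbering the groups 1..6 from youngest to oldest:
Period 1.
Births: 1690 × 0.381 = 644 ; 1710 × 0.403 = 689 — total 1333
Group 2: 1520 × 0.95 = 1444
Group 3: 1510 × 0.939 = 1418
Group 4: 980 × 0.951 = 932
Group 5: 1690 × 0.928 = 1568
Group 6: 1710 × 0.936 + 1550 × 0.533 = 1601 + 826 = 2427
Population now: 0–9=1333, 10–19=1444, 20–29=1418, 30–39=932, 40–49=1568, 50+=2427
Period 2.
Births: 932 × 0.381 = 355 ; 1568 × 0.403 = 632 — total 987
Group 2: 1333 × 0.95 = 1266
Group 3: 1444 × 0.939 = 1356
Group 4: 1418 × 0.951 = 1349
Group 5: 932 × 0.928 = 865
Group 6: 1568 × 0.936 + 2427 × 0.533 = 1468 + 1294 = 2762
Population now: 0–9=987, 10–19=1266, 20–29=1356, 30–39=1349, 40–49=865, 50+=2762

865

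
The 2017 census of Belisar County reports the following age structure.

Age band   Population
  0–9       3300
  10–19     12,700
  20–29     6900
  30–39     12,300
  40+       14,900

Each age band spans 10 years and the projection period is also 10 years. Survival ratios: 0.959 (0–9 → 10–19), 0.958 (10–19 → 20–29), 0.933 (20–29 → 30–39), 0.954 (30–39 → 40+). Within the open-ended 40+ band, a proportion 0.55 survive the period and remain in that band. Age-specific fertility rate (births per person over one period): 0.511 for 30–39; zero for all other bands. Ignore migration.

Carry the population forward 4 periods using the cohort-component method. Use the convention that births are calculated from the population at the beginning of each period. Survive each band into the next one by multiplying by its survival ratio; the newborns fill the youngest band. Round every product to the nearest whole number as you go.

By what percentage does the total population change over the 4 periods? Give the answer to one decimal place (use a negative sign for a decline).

-41.6

Numbering the groups 1..5 from youngest to oldest:
After projecting period 1:
Births: 12300 * 0.511 = 6285
Group 2: 3300 * 0.959 = 3165
Group 3: 12700 * 0.958 = 12167
Group 4: 6900 * 0.933 = 6438
Group 5: 12300 * 0.954 + 14900 * 0.55 = 11734 + 8195 = 19929
Population now: 0–9=6285, 10–19=3165, 20–29=12167, 30–39=6438, 40+=19929
After projecting period 2:
Births: 6438 * 0.511 = 3290
Group 2: 6285 * 0.959 = 6027
Group 3: 3165 * 0.958 = 3032
Group 4: 12167 * 0.933 = 11352
Group 5: 6438 * 0.954 + 19929 * 0.55 = 6142 + 10961 = 17103
Population now: 0–9=3290, 10–19=6027, 20–29=3032, 30–39=11352, 40+=17103
After projecting period 3:
Births: 11352 * 0.511 = 5801
Group 2: 3290 * 0.959 = 3155
Group 3: 6027 * 0.958 = 5774
Group 4: 3032 * 0.933 = 2829
Group 5: 11352 * 0.954 + 17103 * 0.55 = 10830 + 9407 = 20237
Population now: 0–9=5801, 10–19=3155, 20–29=5774, 30–39=2829, 40+=20237
After projecting period 4:
Births: 2829 * 0.511 = 1446
Group 2: 5801 * 0.959 = 5563
Group 3: 3155 * 0.958 = 3022
Group 4: 5774 * 0.933 = 5387
Group 5: 2829 * 0.954 + 20237 * 0.55 = 2699 + 11130 = 13829
Population now: 0–9=1446, 10–19=5563, 20–29=3022, 30–39=5387, 40+=13829
Total: 50100 → 29247; change = -20853; percentage change = -41.6%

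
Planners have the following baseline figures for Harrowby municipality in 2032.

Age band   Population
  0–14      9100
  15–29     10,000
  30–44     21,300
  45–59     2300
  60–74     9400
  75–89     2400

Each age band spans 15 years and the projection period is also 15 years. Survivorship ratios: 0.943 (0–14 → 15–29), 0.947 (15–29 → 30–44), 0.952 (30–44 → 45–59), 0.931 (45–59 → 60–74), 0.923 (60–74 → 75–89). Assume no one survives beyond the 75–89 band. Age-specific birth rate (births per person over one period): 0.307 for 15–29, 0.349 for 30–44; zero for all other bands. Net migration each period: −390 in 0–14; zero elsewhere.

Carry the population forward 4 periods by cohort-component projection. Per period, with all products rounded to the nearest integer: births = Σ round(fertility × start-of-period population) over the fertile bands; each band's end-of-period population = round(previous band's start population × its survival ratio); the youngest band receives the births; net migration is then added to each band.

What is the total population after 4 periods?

37940

Call the groups 1 to 6, youngest first.
Period 1.
Births: 10000 × 0.307 = 3070, 21300 × 0.349 = 7434 → total 10504
Group 2: 9100 × 0.943 = 8581
Group 3: 10000 × 0.947 = 9470
Group 4: 21300 × 0.952 = 20278
Group 5: 2300 × 0.931 = 2141
Group 6: 9400 × 0.923 = 8676
Net migration: Group 1 − 390 → 10114
End of period: [10114, 8581, 9470, 20278, 2141, 8676]
Period 2.
Births: 8581 × 0.307 = 2634, 9470 × 0.349 = 3305 → total 5939
Group 2: 10114 × 0.943 = 9538
Group 3: 8581 × 0.947 = 8126
Group 4: 9470 × 0.952 = 9015
Group 5: 20278 × 0.931 = 18879
Group 6: 2141 × 0.923 = 1976
Net migration: Group 1 − 390 → 5549
End of period: [5549, 9538, 8126, 9015, 18879, 1976]
Period 3.
Births: 9538 × 0.307 = 2928, 8126 × 0.349 = 2836 → total 5764
Group 2: 5549 × 0.943 = 5233
Group 3: 9538 × 0.947 = 9032
Group 4: 8126 × 0.952 = 7736
Group 5: 9015 × 0.931 = 8393
Group 6: 18879 × 0.923 = 17425
Net migration: Group 1 − 390 → 5374
End of period: [5374, 5233, 9032, 7736, 8393, 17425]
Period 4.
Births: 5233 × 0.307 = 1607, 9032 × 0.349 = 3152 → total 4759
Group 2: 5374 × 0.943 = 5068
Group 3: 5233 × 0.947 = 4956
Group 4: 9032 × 0.952 = 8598
Group 5: 7736 × 0.931 = 7202
Group 6: 8393 × 0.923 = 7747
Net migration: Group 1 − 390 → 4369
End of period: [4369, 5068, 4956, 8598, 7202, 7747]
Total after period 4: 4369 + 5068 + 4956 + 8598 + 7202 + 7747 = 37940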